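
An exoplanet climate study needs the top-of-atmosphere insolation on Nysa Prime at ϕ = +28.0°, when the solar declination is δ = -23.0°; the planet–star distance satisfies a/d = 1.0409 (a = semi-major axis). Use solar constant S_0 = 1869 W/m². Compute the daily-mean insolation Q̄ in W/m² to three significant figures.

cos h₀ = −tan(+28.0°) tan(-23.000°) = 0.2257, h₀ = 1.3431 rad.
Bracket: h₀ sin ϕ sin δ + cos ϕ cos δ sin h₀ = 1.3431×0.46947×-0.39073 + 0.88295×0.92050×0.97420 = -0.246373 + 0.791786 = 0.545413.
Inverse-square distance factor (a/d)² = 1.0409² = 1.083473.
Q̄ = (S_0/π) × 1.083473 × [bracket] = (1869/π) × 1.083473 × 0.545413 = 351.6 W/m².

Q̄ ≈ 352 W/m²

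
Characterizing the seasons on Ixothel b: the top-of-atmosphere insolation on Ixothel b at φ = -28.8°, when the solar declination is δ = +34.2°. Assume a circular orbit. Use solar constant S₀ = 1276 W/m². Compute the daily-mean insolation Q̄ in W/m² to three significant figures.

Q̄ ≈ 142 W/m²

cos H₀ = −tan(-28.8°) tan(+34.200°) = 0.3736, H₀ = 1.1879 rad.
Bracket: H₀ sin φ sin δ + cos φ cos δ sin H₀ = 1.1879×-0.48175×0.56208 + 0.87631×0.82708×0.92758 = -0.321662 + 0.672290 = 0.350628.
Q̄ = (S₀/π) × [bracket] = (1276/π) × 0.350628 = 142.4 W/m².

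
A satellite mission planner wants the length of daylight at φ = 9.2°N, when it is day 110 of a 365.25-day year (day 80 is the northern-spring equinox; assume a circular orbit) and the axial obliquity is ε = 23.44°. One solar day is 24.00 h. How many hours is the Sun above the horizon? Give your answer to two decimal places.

12.25 h

Solar longitude: λ_s = 360° × (110 − 80)/365.25 = 29.569°.
sin δ = sin 23.44° × sin 29.569° = 0.19630, so δ = +11.320°.
cos H₀ = −tan φ · tan δ = −tan(+9.2°) × tan(+11.320°) = -0.0324, so H₀ = 1.6032 rad = 91.86°.
Daylight = 2H₀/(2π) × 24.00 h = (1.6032/π) × 24.00 = 12.25 h.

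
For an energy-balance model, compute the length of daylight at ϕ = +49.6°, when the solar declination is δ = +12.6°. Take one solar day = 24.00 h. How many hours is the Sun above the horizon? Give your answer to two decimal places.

14.03 h

cos h₀ = −tan ϕ · tan δ = −tan(+49.6°) × tan(+12.600°) = -0.2626, so h₀ = 1.8366 rad = 105.23°.
Daylight = 2h₀/(2π) × 24.00 h = (1.8366/π) × 24.00 = 14.03 h.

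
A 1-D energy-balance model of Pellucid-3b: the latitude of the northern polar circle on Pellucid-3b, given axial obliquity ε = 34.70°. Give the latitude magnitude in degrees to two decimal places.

The polar circle is the lowest latitude that experiences at least one full rotation of continuous daylight at the northern-summer solstice; it lies at |ϕ| = 90° − ε = 90° − 34.70° = 55.30°.

55.30°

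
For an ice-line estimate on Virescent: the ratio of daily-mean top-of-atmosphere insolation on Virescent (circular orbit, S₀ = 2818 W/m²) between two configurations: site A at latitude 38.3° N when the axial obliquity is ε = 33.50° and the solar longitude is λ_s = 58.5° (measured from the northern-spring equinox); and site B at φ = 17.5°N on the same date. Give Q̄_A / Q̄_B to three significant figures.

— Configuration A (φ=+38.3°):
Solar declination: sin δ = sin ε · sin λ_s = sin 33.50° × sin 58.5° = 0.47060, so δ = +28.073°.
cos H₀ = −tan(+38.3°) tan(+28.073°) = -0.4212, H₀ = 2.0056 rad.
Bracket: H₀ sin φ sin δ + cos φ cos δ sin H₀ = 2.0056×0.61978×0.47060 + 0.78478×0.88234×0.90696 = 0.584970 + 0.628018 = 1.212988.
Q̄ = (S₀/π) × [bracket] = (2818/π) × 1.212988 = 1088.0 W/m².
— Configuration B (φ=+17.5°):
cos H₀ = −tan(+17.5°) tan(+28.073°) = -0.1682, H₀ = 1.7398 rad.
Bracket: H₀ sin φ sin δ + cos φ cos δ sin H₀ = 1.7398×0.30071×0.47060 + 0.95372×0.88234×0.98576 = 0.246206 + 0.829522 = 1.075728.
Q̄ = (S₀/π) × [bracket] = (2818/π) × 1.075728 = 964.93 W/m².
Ratio Q̄_A / Q̄_B = 1088.0 / 964.93 = 1.128.

Q̄_A / Q̄_B ≈ 1.13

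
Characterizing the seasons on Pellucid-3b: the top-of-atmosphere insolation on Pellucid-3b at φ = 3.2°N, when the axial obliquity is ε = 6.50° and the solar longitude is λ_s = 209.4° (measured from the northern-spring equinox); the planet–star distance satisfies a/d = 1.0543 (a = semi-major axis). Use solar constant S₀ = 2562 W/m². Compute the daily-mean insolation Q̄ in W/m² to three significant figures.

Solar declination: sin δ = sin ε · sin λ_s = sin 6.50° × sin 209.4° = -0.05557, so δ = -3.186°.
cos H₀ = −tan(+3.2°) tan(-3.186°) = 0.0031, H₀ = 1.5677 rad.
Bracket: H₀ sin φ sin δ + cos φ cos δ sin H₀ = 1.5677×0.05582×-0.05557 + 0.99844×0.99845×1.00000 = -0.004863 + 0.996892 = 0.992029.
Inverse-square distance factor (a/d)² = 1.0543² = 1.111548.
Q̄ = (S₀/π) × 1.111548 × [bracket] = (2562/π) × 1.111548 × 0.992029 = 899.3 W/m².

Q̄ ≈ 899 W/m²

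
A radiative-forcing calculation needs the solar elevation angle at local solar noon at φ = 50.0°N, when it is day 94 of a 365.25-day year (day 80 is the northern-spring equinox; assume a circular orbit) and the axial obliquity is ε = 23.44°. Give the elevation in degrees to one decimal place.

Solar longitude: λ_s = 360° × (94 − 80)/365.25 = 13.799°.
sin δ = sin 23.44° × sin 13.799° = 0.09488, so δ = +5.444°.
At local noon the hour angle is zero, so the zenith angle equals |φ − δ| = |+50.0° − (+5.444°)| = 44.556°.
Elevation = 90° − 44.556° = 45.4°.

45.4°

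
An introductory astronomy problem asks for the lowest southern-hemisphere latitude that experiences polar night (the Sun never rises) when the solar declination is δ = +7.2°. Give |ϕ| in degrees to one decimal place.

Polar night requires cos h₀ = −tan ϕ tan δ ≥ 1, i.e. tan ϕ tan δ ≤ −1.
The boundary is |tan ϕ| · |tan δ| = 1, so |ϕ| = 90° − |δ| = 90° − 7.2° = 82.8° in the southern hemisphere.

|ϕ| = 82.8°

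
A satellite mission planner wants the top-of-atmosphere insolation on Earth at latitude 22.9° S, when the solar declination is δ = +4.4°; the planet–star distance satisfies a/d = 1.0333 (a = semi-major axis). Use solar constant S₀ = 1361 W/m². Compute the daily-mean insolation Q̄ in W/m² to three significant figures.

cos H₀ = −tan(-22.9°) tan(+4.400°) = 0.0325, H₀ = 1.5383 rad.
Bracket: H₀ sin φ sin δ + cos φ cos δ sin H₀ = 1.5383×-0.38912×0.07672 + 0.92119×0.99705×0.99947 = -0.045923 + 0.917986 = 0.872063.
Inverse-square distance factor (a/d)² = 1.0333² = 1.067709.
Q̄ = (S₀/π) × 1.067709 × [bracket] = (1361/π) × 1.067709 × 0.872063 = 403.4 W/m².

Q̄ ≈ 403 W/m²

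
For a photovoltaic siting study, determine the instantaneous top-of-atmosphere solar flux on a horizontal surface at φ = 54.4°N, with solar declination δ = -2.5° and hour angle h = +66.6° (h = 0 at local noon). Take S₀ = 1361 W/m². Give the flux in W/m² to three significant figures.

cos θ_z = sin φ sin δ + cos φ cos δ cos h = -0.035467 + 0.230969 = 0.195502.
Flux = S₀ · cos θ_z = 1361 × 0.195502 = 266.1 W/m².

266 W/m²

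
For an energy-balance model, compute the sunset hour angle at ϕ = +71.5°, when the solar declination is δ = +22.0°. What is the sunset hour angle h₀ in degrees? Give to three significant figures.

Sunrise equation: cos h₀ = −tan ϕ · tan δ = -1.2075 ≤ −1, so the Sun never sets (polar day) and h₀ = π.

h₀ = 180°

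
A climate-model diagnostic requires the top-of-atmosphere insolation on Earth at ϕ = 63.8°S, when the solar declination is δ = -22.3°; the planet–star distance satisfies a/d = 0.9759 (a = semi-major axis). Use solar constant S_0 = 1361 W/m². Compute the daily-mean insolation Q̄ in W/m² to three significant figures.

cos h₀ = −tan(-63.8°) tan(-22.300°) = -0.8335, h₀ = 2.5562 rad.
Bracket: h₀ sin ϕ sin δ + cos ϕ cos δ sin h₀ = 2.5562×-0.89726×-0.37946 + 0.44151×0.92521×0.55253 = 0.870320 + 0.225703 = 1.096023.
Inverse-square distance factor (a/d)² = 0.9759² = 0.952381.
Q̄ = (S_0/π) × 0.952381 × [bracket] = (1361/π) × 0.952381 × 1.096023 = 452.2 W/m².

Q̄ ≈ 452 W/m²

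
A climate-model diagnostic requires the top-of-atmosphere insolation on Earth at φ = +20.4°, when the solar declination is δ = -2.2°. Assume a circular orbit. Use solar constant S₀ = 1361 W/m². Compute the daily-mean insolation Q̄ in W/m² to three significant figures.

cos H₀ = −tan(+20.4°) tan(-2.200°) = 0.0143, H₀ = 1.5565 rad.
Bracket: H₀ sin φ sin δ + cos φ cos δ sin H₀ = 1.5565×0.34857×-0.03839 + 0.93728×0.99926×0.99990 = -0.020828 + 0.936493 = 0.915665.
Q̄ = (S₀/π) × [bracket] = (1361/π) × 0.915665 = 396.7 W/m².

Q̄ ≈ 397 W/m²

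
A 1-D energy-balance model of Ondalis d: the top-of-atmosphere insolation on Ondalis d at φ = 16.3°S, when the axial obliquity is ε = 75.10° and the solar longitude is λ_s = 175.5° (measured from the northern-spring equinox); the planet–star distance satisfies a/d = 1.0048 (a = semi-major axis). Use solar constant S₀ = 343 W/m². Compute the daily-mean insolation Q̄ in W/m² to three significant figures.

Solar declination: sin δ = sin ε · sin λ_s = sin 75.10° × sin 175.5° = 0.07582, so δ = +4.348°.
cos H₀ = −tan(-16.3°) tan(+4.348°) = 0.0222, H₀ = 1.5486 rad.
Bracket: H₀ sin φ sin δ + cos φ cos δ sin H₀ = 1.5486×-0.28067×0.07582 + 0.95981×0.99712×0.99975 = -0.032955 + 0.956806 = 0.923851.
Inverse-square distance factor (a/d)² = 1.0048² = 1.009623.
Q̄ = (S₀/π) × 1.009623 × [bracket] = (343/π) × 1.009623 × 0.923851 = 101.8 W/m².

Q̄ ≈ 102 W/m²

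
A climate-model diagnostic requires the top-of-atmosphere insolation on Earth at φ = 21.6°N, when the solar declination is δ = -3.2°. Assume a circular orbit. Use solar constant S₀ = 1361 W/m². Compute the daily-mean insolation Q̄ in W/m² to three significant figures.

cos H₀ = −tan(+21.6°) tan(-3.200°) = 0.0221, H₀ = 1.5487 rad.
Bracket: H₀ sin φ sin δ + cos φ cos δ sin H₀ = 1.5487×0.36812×-0.05582 + 0.92978×0.99844×0.99975 = -0.031823 + 0.928097 = 0.896274.
Q̄ = (S₀/π) × [bracket] = (1361/π) × 0.896274 = 388.3 W/m².

Q̄ ≈ 388 W/m²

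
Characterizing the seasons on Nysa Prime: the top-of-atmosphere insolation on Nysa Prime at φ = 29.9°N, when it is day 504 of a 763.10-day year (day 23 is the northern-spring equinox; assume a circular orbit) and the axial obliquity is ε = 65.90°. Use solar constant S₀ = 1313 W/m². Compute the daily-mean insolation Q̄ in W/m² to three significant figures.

Q̄ ≈ 88.4 W/m²

Solar longitude: λ_s = 360° × (504 − 23)/763.10 = 226.917°.
sin δ = sin 65.90° × sin 226.917° = -0.66670, so δ = -41.813°.
cos H₀ = −tan(+29.9°) tan(-41.813°) = 0.5144, H₀ = 1.0305 rad.
Bracket: H₀ sin φ sin δ + cos φ cos δ sin H₀ = 1.0305×0.49849×-0.66670 + 0.86690×0.74533×0.85757 = -0.342480 + 0.554099 = 0.211619.
Q̄ = (S₀/π) × [bracket] = (1313/π) × 0.211619 = 88.44 W/m².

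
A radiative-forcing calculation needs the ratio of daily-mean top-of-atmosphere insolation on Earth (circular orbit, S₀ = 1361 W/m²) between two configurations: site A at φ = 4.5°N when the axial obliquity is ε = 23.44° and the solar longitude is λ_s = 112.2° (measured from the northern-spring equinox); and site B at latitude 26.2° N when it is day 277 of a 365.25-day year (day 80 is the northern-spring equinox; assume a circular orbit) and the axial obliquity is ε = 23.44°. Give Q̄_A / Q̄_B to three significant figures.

— Configuration A (φ=+4.5°):
Solar declination: sin δ = sin ε · sin λ_s = sin 23.44° × sin 112.2° = 0.36830, so δ = +21.611°.
cos H₀ = −tan(+4.5°) tan(+21.611°) = -0.0312, H₀ = 1.6020 rad.
Bracket: H₀ sin φ sin δ + cos φ cos δ sin H₀ = 1.6020×0.07846×0.36830 + 0.99692×0.92971×0.99951 = 0.046293 + 0.926392 = 0.972685.
Q̄ = (S₀/π) × [bracket] = (1361/π) × 0.972685 = 421.39 W/m².
— Configuration B (φ=+26.2°):
Solar longitude: λ_s = 360° × (277 − 80)/365.25 = 194.168°.
sin δ = sin 23.44° × sin 194.168° = -0.09737, so δ = -5.588°.
cos H₀ = −tan(+26.2°) tan(-5.588°) = 0.0481, H₀ = 1.5226 rad.
Bracket: H₀ sin φ sin δ + cos φ cos δ sin H₀ = 1.5226×0.44151×-0.09737 + 0.89726×0.99525×0.99884 = -0.065456 + 0.891962 = 0.826506.
Q̄ = (S₀/π) × [bracket] = (1361/π) × 0.826506 = 358.06 W/m².
Ratio Q̄_A / Q̄_B = 421.39 / 358.06 = 1.177.

Q̄_A / Q̄_B ≈ 1.18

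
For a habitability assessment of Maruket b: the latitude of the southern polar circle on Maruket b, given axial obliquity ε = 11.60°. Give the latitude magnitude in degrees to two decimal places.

78.40°

The polar circle is the lowest latitude that experiences at least one full rotation of continuous darkness at the northern-summer solstice; it lies at |φ| = 90° − ε = 90° − 11.60° = 78.40°.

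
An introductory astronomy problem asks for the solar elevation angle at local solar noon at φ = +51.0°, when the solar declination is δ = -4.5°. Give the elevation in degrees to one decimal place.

At local noon the hour angle is zero, so the zenith angle equals |φ − δ| = |+51.0° − (-4.500°)| = 55.500°.
Elevation = 90° − 55.500° = 34.5°.

34.5°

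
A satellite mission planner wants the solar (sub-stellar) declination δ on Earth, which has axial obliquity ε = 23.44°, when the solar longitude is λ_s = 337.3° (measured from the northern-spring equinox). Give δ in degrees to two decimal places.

δ = -8.83°

sin δ = sin ε · sin λ_s = sin 23.44° × sin 337.3° = -0.153509.
δ = arcsin(-0.153509) = -8.83°.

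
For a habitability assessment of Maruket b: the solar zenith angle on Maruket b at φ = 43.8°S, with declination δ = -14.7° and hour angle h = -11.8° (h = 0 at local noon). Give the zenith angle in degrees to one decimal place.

cos θ_z = sin φ sin δ + cos φ cos δ cos h = 0.175637 + 0.683382 = 0.859019.
θ_z = arccos(0.859019) = 30.8°.

θ_z = 30.8°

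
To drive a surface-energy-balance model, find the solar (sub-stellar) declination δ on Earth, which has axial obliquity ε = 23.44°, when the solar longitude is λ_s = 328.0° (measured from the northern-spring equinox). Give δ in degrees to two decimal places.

sin δ = sin ε · sin λ_s = sin 23.44° × sin 328.0° = -0.210796.
δ = arcsin(-0.210796) = -12.17°.

δ = -12.17°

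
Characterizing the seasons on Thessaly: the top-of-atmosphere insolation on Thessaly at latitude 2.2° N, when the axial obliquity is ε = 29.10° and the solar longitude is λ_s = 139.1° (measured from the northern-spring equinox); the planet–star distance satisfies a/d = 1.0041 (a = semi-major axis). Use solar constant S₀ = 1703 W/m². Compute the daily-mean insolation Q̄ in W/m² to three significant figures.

Q̄ ≈ 528 W/m²

Solar declination: sin δ = sin ε · sin λ_s = sin 29.10° × sin 139.1° = 0.31842, so δ = +18.568°.
cos H₀ = −tan(+2.2°) tan(+18.568°) = -0.0129, H₀ = 1.5837 rad.
Bracket: H₀ sin φ sin δ + cos φ cos δ sin H₀ = 1.5837×0.03839×0.31842 + 0.99926×0.94795×0.99992 = 0.019359 + 0.947173 = 0.966532.
Inverse-square distance factor (a/d)² = 1.0041² = 1.008217.
Q̄ = (S₀/π) × 1.008217 × [bracket] = (1703/π) × 1.008217 × 0.966532 = 528.2 W/m².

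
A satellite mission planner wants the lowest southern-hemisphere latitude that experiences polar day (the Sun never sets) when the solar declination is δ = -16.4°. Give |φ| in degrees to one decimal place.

Polar day requires cos H₀ = −tan φ tan δ ≤ −1, i.e. tan φ tan δ ≥ 1.
The boundary is |tan φ| · |tan δ| = 1, so |φ| = 90° − |δ| = 90° − 16.4° = 73.6° in the southern hemisphere.

|φ| = 73.6°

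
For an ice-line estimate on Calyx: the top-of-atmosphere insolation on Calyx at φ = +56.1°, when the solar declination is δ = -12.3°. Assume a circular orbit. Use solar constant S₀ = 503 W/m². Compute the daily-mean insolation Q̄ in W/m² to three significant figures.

Q̄ ≈ 47.4 W/m²

cos H₀ = −tan(+56.1°) tan(-12.300°) = 0.3245, H₀ = 1.2403 rad.
Bracket: H₀ sin φ sin δ + cos φ cos δ sin H₀ = 1.2403×0.83001×-0.21303 + 0.55775×0.97705×0.94590 = -0.219306 + 0.515468 = 0.296162.
Q̄ = (S₀/π) × [bracket] = (503/π) × 0.296162 = 47.42 W/m².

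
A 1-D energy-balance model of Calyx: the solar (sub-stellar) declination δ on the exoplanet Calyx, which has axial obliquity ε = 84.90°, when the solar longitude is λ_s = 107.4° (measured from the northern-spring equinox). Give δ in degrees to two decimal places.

δ = +71.89°

sin δ = sin ε · sin λ_s = sin 84.90° × sin 107.4° = 0.950463.
δ = arcsin(0.950463) = +71.89°.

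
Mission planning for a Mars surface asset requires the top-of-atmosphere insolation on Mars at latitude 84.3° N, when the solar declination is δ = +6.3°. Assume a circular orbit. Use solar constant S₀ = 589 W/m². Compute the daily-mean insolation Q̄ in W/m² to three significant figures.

Q̄ ≈ 64.3 W/m²

cos H₀ = −tan(+84.3°) tan(+6.300°) = -1.1061 ≤ −1 ⇒ polar day, H₀ = π.
Bracket: H₀ sin φ sin δ + cos φ cos δ sin H₀ = 3.1416×0.99506×0.10973 + 0.09932×0.99396×0.00000 = 0.343025 + 0.000000 = 0.343025.
Q̄ = (S₀/π) × [bracket] = (589/π) × 0.343025 = 64.31 W/m².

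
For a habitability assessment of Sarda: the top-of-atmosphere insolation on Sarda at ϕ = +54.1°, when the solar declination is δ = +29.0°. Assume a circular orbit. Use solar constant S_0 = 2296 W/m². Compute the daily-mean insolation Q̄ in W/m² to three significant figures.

Q̄ ≈ 942 W/m²

cos h₀ = −tan(+54.1°) tan(+29.000°) = -0.7657, h₀ = 2.4430 rad.
Bracket: h₀ sin ϕ sin δ + cos ϕ cos δ sin h₀ = 2.4430×0.81004×0.48481 + 0.58637×0.87462×0.64314 = 0.959404 + 0.329835 = 1.289239.
Q̄ = (S_0/π) × [bracket] = (2296/π) × 1.289239 = 942.2 W/m².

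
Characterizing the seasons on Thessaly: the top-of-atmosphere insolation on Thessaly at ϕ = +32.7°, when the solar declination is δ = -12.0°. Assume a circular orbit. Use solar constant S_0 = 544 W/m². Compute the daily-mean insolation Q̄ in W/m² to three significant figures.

cos h₀ = −tan(+32.7°) tan(-12.000°) = 0.1365, h₀ = 1.4339 rad.
Bracket: h₀ sin ϕ sin δ + cos ϕ cos δ sin h₀ = 1.4339×0.54024×-0.20791 + 0.84151×0.97815×0.99065 = -0.161058 + 0.815427 = 0.654369.
Q̄ = (S_0/π) × [bracket] = (544/π) × 0.654369 = 113.3 W/m².

Q̄ ≈ 113 W/m²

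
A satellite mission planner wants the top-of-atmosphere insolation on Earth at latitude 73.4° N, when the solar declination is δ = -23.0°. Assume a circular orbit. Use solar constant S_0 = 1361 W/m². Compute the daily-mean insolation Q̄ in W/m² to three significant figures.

cos h₀ = −tan(+73.4°) tan(-23.000°) = 1.4239 ≥ 1 ⇒ polar night, h₀ = 0 and Q̄ = 0.

Q̄ ≈ 0.00 W/m²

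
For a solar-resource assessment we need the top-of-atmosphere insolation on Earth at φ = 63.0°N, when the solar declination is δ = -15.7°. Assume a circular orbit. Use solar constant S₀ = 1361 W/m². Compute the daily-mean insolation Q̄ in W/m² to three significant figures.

cos H₀ = −tan(+63.0°) tan(-15.700°) = 0.5517, H₀ = 0.9864 rad.
Bracket: H₀ sin φ sin δ + cos φ cos δ sin H₀ = 0.9864×0.89101×-0.27060 + 0.45399×0.96269×0.83407 = -0.237828 + 0.364532 = 0.126704.
Q̄ = (S₀/π) × [bracket] = (1361/π) × 0.126704 = 54.89 W/m².

Q̄ ≈ 54.9 W/m²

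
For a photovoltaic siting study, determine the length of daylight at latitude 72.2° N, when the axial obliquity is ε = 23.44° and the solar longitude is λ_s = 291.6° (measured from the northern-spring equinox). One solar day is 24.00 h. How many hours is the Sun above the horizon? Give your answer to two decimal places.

0.00 h

Solar declination: sin δ = sin ε · sin λ_s = sin 23.44° × sin 291.6° = -0.36985, so δ = -21.707°.
cos H₀ = −tan φ · tan δ = 1.2399 ≥ 1, so the Sun never rises (polar night) and H₀ = 0.
Daylight = 2H₀/(2π) × 24.00 h = (0.0000/π) × 24.00 = 0.00 h.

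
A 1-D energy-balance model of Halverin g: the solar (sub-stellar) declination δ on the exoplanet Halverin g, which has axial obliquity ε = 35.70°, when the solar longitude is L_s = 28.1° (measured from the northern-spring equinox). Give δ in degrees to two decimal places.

sin δ = sin ε · sin L_s = sin 35.70° × sin 28.1° = 0.274855.
δ = arcsin(0.274855) = +15.95°.

δ = +15.95°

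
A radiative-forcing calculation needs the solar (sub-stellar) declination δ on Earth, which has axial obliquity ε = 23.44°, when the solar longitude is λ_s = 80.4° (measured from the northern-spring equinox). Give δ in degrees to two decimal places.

sin δ = sin ε · sin λ_s = sin 23.44° × sin 80.4° = 0.392218.
δ = arcsin(0.392218) = +23.09°.

δ = +23.09°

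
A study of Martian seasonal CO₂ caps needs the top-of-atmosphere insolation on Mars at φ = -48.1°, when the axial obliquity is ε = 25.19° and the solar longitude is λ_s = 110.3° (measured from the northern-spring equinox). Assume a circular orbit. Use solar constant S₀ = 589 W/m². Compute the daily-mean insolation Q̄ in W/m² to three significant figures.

Solar declination: sin δ = sin ε · sin λ_s = sin 25.19° × sin 110.3° = 0.39919, so δ = +23.527°.
cos H₀ = −tan(-48.1°) tan(+23.527°) = 0.4852, H₀ = 1.0642 rad.
Bracket: H₀ sin φ sin δ + cos φ cos δ sin H₀ = 1.0642×-0.74431×0.39919 + 0.66783×0.91687×0.87438 = -0.316196 + 0.535394 = 0.219198.
Q̄ = (S₀/π) × [bracket] = (589/π) × 0.219198 = 41.10 W/m².

Q̄ ≈ 41.1 W/m²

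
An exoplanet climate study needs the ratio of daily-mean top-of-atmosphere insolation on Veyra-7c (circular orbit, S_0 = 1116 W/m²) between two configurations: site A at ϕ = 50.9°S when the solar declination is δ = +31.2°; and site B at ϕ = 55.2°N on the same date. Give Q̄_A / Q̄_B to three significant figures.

— Configuration A (ϕ=-50.9°):
cos h₀ = −tan(-50.9°) tan(+31.200°) = 0.7452, h₀ = 0.7299 rad.
Bracket: h₀ sin ϕ sin δ + cos ϕ cos δ sin h₀ = 0.7299×-0.77605×0.51803 + 0.63068×0.85536×0.66682 = -0.293432 + 0.359722 = 0.066290.
Q̄ = (S_0/π) × [bracket] = (1116/π) × 0.066290 = 23.548 W/m².
— Configuration B (ϕ=+55.2°):
cos h₀ = −tan(+55.2°) tan(+31.200°) = -0.8714, h₀ = 2.6288 rad.
Bracket: h₀ sin ϕ sin δ + cos ϕ cos δ sin h₀ = 2.6288×0.82115×0.51803 + 0.57071×0.85536×0.49062 = 1.118240 + 0.239502 = 1.357742.
Q̄ = (S_0/π) × [bracket] = (1116/π) × 1.357742 = 482.32 W/m².
Ratio Q̄_A / Q̄_B = 23.548 / 482.32 = 0.04882.

Q̄_A / Q̄_B ≈ 0.0488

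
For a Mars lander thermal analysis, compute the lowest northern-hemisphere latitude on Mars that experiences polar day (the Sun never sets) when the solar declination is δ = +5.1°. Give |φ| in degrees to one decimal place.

Polar day requires cos H₀ = −tan φ tan δ ≤ −1, i.e. tan φ tan δ ≥ 1.
The boundary is |tan φ| · |tan δ| = 1, so |φ| = 90° − |δ| = 90° − 5.1° = 84.9° in the northern hemisphere.

|φ| = 84.9°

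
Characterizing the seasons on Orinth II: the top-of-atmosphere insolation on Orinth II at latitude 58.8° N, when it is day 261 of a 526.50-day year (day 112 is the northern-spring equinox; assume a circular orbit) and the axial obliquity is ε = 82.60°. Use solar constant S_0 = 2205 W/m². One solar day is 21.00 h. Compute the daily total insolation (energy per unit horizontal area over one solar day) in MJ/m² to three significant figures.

138 MJ/m²

Solar longitude: L_s = 360° × (261 − 112)/526.50 = 101.880°.
sin δ = sin 82.60° × sin 101.880° = 0.97043, so δ = +76.032°.
cos h₀ = −tan(+58.8°) tan(+76.032°) = -6.6382 ≤ −1 ⇒ polar day, h₀ = π.
Bracket: h₀ sin ϕ sin δ + cos ϕ cos δ sin h₀ = 3.1416×0.85536×0.97043 + 0.51803×0.24139×0.00000 = 2.607739 + 0.000000 = 2.607739.
Q̄ = (S_0/π) × [bracket] = (2205/π) × 2.607739 = 1830.3 W/m².
Daily total = Q̄ × 21.00 h × 3600 s/h = 1830.3 × 21.00 × 3600 / 10⁶ = 138.4 MJ/m².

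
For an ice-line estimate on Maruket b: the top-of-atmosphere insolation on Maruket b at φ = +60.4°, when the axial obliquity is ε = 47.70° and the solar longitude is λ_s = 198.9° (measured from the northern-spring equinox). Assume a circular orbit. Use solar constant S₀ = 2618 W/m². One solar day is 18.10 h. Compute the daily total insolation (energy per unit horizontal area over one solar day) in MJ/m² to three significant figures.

Solar declination: sin δ = sin ε · sin λ_s = sin 47.70° × sin 198.9° = -0.23958, so δ = -13.862°.
cos H₀ = −tan(+60.4°) tan(-13.862°) = 0.4344, H₀ = 1.1214 rad.
Bracket: H₀ sin φ sin δ + cos φ cos δ sin H₀ = 1.1214×0.86949×-0.23958 + 0.49394×0.97088×0.90073 = -0.233602 + 0.431951 = 0.198349.
Q̄ = (S₀/π) × [bracket] = (2618/π) × 0.198349 = 165.29 W/m².
Daily total = Q̄ × 18.10 h × 3600 s/h = 165.29 × 18.10 × 3600 / 10⁶ = 10.77 MJ/m².

10.8 MJ/m²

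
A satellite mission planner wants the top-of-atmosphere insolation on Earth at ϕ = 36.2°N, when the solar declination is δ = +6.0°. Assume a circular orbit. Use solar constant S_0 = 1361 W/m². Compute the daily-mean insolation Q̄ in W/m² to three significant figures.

Q̄ ≈ 391 W/m²

cos h₀ = −tan(+36.2°) tan(+6.000°) = -0.0769, h₀ = 1.6478 rad.
Bracket: h₀ sin ϕ sin δ + cos ϕ cos δ sin h₀ = 1.6478×0.59061×0.10453 + 0.80696×0.99452×0.99704 = 0.101729 + 0.800162 = 0.901891.
Q̄ = (S_0/π) × [bracket] = (1361/π) × 0.901891 = 390.7 W/m².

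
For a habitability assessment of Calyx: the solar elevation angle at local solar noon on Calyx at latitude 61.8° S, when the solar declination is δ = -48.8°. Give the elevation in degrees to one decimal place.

77.0°

At local noon the hour angle is zero, so the zenith angle equals |φ − δ| = |-61.8° − (-48.800°)| = 13.000°.
Elevation = 90° − 13.000° = 77.0°.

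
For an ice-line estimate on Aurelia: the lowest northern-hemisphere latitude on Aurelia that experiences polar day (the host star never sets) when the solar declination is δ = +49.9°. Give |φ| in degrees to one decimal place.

Polar day requires cos H₀ = −tan φ tan δ ≤ −1, i.e. tan φ tan δ ≥ 1.
The boundary is |tan φ| · |tan δ| = 1, so |φ| = 90° − |δ| = 90° − 49.9° = 40.1° in the northern hemisphere.

|φ| = 40.1°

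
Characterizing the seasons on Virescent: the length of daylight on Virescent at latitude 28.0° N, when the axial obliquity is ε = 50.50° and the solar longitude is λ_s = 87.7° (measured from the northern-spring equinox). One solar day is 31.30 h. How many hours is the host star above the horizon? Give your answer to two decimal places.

22.62 h

Solar declination: sin δ = sin ε · sin λ_s = sin 50.50° × sin 87.7° = 0.77100, so δ = +50.444°.
cos H₀ = −tan φ · tan δ = −tan(+28.0°) × tan(+50.444°) = -0.6437, so H₀ = 2.2702 rad = 130.07°.
Daylight = 2H₀/(2π) × 31.30 h = (2.2702/π) × 31.30 = 22.62 h.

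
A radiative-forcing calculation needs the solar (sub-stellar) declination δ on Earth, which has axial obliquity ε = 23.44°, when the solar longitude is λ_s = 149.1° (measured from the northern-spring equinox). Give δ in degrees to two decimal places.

sin δ = sin ε · sin λ_s = sin 23.44° × sin 149.1° = 0.204281.
δ = arcsin(0.204281) = +11.79°.

δ = +11.79°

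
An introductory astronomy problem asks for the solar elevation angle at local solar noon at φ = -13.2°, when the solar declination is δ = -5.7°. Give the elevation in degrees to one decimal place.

82.5°

At local noon the hour angle is zero, so the zenith angle equals |φ − δ| = |-13.2° − (-5.700°)| = 7.500°.
Elevation = 90° − 7.500° = 82.5°.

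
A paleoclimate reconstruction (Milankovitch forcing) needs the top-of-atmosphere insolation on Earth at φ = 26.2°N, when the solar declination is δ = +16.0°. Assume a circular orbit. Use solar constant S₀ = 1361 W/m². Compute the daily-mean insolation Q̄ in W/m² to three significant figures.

Q̄ ≈ 460 W/m²

cos H₀ = −tan(+26.2°) tan(+16.000°) = -0.1411, H₀ = 1.7124 rad.
Bracket: H₀ sin φ sin δ + cos φ cos δ sin H₀ = 1.7124×0.44151×0.27564 + 0.89726×0.96126×0.99000 = 0.208395 + 0.853875 = 1.062270.
Q̄ = (S₀/π) × [bracket] = (1361/π) × 1.062270 = 460.2 W/m².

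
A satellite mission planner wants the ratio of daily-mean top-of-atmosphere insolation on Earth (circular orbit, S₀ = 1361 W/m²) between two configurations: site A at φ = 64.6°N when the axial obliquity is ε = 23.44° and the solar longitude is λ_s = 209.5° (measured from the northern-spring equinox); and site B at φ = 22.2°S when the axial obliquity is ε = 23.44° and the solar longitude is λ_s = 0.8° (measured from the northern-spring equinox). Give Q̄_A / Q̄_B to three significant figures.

— Configuration A (φ=+64.6°):
Solar declination: sin δ = sin ε · sin λ_s = sin 23.44° × sin 209.5° = -0.19588, so δ = -11.296°.
cos H₀ = −tan(+64.6°) tan(-11.296°) = 0.4207, H₀ = 1.1366 rad.
Bracket: H₀ sin φ sin δ + cos φ cos δ sin H₀ = 1.1366×0.90334×-0.19588 + 0.42894×0.98063×0.90721 = -0.201117 + 0.381601 = 0.180484.
Q̄ = (S₀/π) × [bracket] = (1361/π) × 0.180484 = 78.189 W/m².
— Configuration B (φ=-22.2°):
Solar declination: sin δ = sin ε · sin λ_s = sin 23.44° × sin 0.8° = 0.00555, so δ = +0.318°.
cos H₀ = −tan(-22.2°) tan(+0.318°) = 0.0023, H₀ = 1.5685 rad.
Bracket: H₀ sin φ sin δ + cos φ cos δ sin H₀ = 1.5685×-0.37784×0.00555 + 0.92587×0.99998×1.00000 = -0.003289 + 0.925851 = 0.922562.
Q̄ = (S₀/π) × [bracket] = (1361/π) × 0.922562 = 399.67 W/m².
Ratio Q̄_A / Q̄_B = 78.189 / 399.67 = 0.1956.

Q̄_A / Q̄_B ≈ 0.196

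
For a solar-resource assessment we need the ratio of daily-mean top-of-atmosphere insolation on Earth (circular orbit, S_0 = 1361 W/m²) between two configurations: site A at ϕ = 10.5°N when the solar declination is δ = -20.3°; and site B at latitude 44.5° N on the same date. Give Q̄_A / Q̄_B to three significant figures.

Q̄_A / Q̄_B ≈ 2.49

— Configuration A (ϕ=+10.5°):
cos h₀ = −tan(+10.5°) tan(-20.300°) = 0.0686, h₀ = 1.5022 rad.
Bracket: h₀ sin ϕ sin δ + cos ϕ cos δ sin h₀ = 1.5022×0.18224×-0.34694 + 0.98325×0.93789×0.99765 = -0.094979 + 0.920013 = 0.825034.
Q̄ = (S_0/π) × [bracket] = (1361/π) × 0.825034 = 357.42 W/m².
— Configuration B (ϕ=+44.5°):
cos h₀ = −tan(+44.5°) tan(-20.300°) = 0.3635, h₀ = 1.1988 rad.
Bracket: h₀ sin ϕ sin δ + cos ϕ cos δ sin h₀ = 1.1988×0.70091×-0.34694 + 0.71325×0.93789×0.93159 = -0.291517 + 0.623187 = 0.331670.
Q̄ = (S_0/π) × [bracket] = (1361/π) × 0.331670 = 143.69 W/m².
Ratio Q̄_A / Q̄_B = 357.42 / 143.69 = 2.487.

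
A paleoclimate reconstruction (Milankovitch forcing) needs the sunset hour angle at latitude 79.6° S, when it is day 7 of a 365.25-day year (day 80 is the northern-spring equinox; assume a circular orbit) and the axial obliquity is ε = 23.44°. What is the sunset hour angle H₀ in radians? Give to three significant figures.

Solar longitude: λ_s = 360° × (7 − 80)/365.25 = -71.951°, i.e. -71.951° + 360° = 288.049°.
sin δ = sin 23.44° × sin 288.049° = -0.37821, so δ = -22.223°.
Sunrise equation: cos H₀ = −tan φ · tan δ = -2.2261 ≤ −1, so the Sun never sets (polar day) and H₀ = π.

H₀ = 3.14 rad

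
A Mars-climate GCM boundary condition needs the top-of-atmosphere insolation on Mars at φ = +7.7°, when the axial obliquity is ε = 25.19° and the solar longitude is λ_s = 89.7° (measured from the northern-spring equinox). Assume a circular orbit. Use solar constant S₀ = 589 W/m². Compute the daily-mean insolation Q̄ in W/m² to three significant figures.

Q̄ ≈ 185 W/m²

Solar declination: sin δ = sin ε · sin λ_s = sin 25.19° × sin 89.7° = 0.42562, so δ = +25.190°.
cos H₀ = −tan(+7.7°) tan(+25.190°) = -0.0636, H₀ = 1.6344 rad.
Bracket: H₀ sin φ sin δ + cos φ cos δ sin H₀ = 1.6344×0.13399×0.42562 + 0.99098×0.90490×0.99798 = 0.093208 + 0.894926 = 0.988134.
Q̄ = (S₀/π) × [bracket] = (589/π) × 0.988134 = 185.3 W/m².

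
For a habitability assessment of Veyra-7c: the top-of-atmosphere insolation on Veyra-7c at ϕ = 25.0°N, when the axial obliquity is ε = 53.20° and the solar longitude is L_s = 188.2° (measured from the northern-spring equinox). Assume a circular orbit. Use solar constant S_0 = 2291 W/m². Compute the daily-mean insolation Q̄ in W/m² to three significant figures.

Solar declination: sin δ = sin ε · sin L_s = sin 53.20° × sin 188.2° = -0.11421, so δ = -6.558°.
cos h₀ = −tan(+25.0°) tan(-6.558°) = 0.0536, h₀ = 1.5172 rad.
Bracket: h₀ sin ϕ sin δ + cos ϕ cos δ sin h₀ = 1.5172×0.42262×-0.11421 + 0.90631×0.99346×0.99856 = -0.073231 + 0.899086 = 0.825855.
Q̄ = (S_0/π) × [bracket] = (2291/π) × 0.825855 = 602.3 W/m².

Q̄ ≈ 602 W/m²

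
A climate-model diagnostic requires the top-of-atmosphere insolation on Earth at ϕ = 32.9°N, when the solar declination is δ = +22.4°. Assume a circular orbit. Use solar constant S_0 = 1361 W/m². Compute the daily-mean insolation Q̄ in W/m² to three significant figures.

cos h₀ = −tan(+32.9°) tan(+22.400°) = -0.2666, h₀ = 1.8407 rad.
Bracket: h₀ sin ϕ sin δ + cos ϕ cos δ sin h₀ = 1.8407×0.54317×0.38107 + 0.83962×0.92455×0.96379 = 0.380999 + 0.748162 = 1.129161.
Q̄ = (S_0/π) × [bracket] = (1361/π) × 1.129161 = 489.2 W/m².

Q̄ ≈ 489 W/m²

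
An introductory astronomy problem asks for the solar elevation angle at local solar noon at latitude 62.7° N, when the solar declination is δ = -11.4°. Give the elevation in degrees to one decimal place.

15.9°

At local noon the hour angle is zero, so the zenith angle equals |φ − δ| = |+62.7° − (-11.400°)| = 74.100°.
Elevation = 90° − 74.100° = 15.9°.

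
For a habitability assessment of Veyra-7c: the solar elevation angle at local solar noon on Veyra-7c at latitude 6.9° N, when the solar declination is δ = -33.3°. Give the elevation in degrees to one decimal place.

At local noon the hour angle is zero, so the zenith angle equals |ϕ − δ| = |+6.9° − (-33.300°)| = 40.200°.
Elevation = 90° − 40.200° = 49.8°.

49.8°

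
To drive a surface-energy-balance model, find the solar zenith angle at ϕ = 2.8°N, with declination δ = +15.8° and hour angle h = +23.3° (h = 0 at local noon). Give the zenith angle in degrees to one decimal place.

θ_z = 26.4°

cos θ_z = sin ϕ sin δ + cos ϕ cos δ cos h = 0.013301 + 0.882691 = 0.895992.
θ_z = arccos(0.895992) = 26.4°.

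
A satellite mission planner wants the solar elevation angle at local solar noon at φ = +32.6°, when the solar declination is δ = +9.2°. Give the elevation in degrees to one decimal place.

At local noon the hour angle is zero, so the zenith angle equals |φ − δ| = |+32.6° − (+9.200°)| = 23.400°.
Elevation = 90° − 23.400° = 66.6°.

66.6°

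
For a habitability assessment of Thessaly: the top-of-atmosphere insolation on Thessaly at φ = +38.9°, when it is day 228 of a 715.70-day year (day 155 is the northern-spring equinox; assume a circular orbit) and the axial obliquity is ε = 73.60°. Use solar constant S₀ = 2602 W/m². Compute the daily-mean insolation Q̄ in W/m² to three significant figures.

Solar longitude: λ_s = 360° × (228 − 155)/715.70 = 36.719°.
sin δ = sin 73.60° × sin 36.719° = 0.57357, so δ = +34.999°.
cos H₀ = −tan(+38.9°) tan(+34.999°) = -0.5650, H₀ = 2.1712 rad.
Bracket: H₀ sin φ sin δ + cos φ cos δ sin H₀ = 2.1712×0.62796×0.57357 + 0.77824×0.81916×0.82510 = 0.782021 + 0.526004 = 1.308025.
Q̄ = (S₀/π) × [bracket] = (2602/π) × 1.308025 = 1083 W/m².

Q̄ ≈ 1.08e+03 W/m²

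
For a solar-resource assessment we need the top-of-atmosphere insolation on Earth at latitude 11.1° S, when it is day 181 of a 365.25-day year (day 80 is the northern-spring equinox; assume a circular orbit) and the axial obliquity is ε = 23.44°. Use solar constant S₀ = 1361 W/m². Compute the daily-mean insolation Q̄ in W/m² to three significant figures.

Solar longitude: λ_s = 360° × (181 − 80)/365.25 = 99.548°.
sin δ = sin 23.44° × sin 99.548° = 0.39228, so δ = +23.096°.
cos H₀ = −tan(-11.1°) tan(+23.096°) = 0.0837, H₀ = 1.4870 rad.
Bracket: H₀ sin φ sin δ + cos φ cos δ sin H₀ = 1.4870×-0.19252×0.39228 + 0.98129×0.91985×0.99649 = -0.112301 + 0.899471 = 0.787170.
Q̄ = (S₀/π) × [bracket] = (1361/π) × 0.787170 = 341.0 W/m².

Q̄ ≈ 341 W/m²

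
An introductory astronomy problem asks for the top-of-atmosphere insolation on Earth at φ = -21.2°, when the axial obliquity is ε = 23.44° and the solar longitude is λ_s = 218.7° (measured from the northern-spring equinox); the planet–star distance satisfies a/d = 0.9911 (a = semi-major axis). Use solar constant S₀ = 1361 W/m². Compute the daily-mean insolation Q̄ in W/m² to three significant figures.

Solar declination: sin δ = sin ε · sin λ_s = sin 23.44° × sin 218.7° = -0.24871, so δ = -14.401°.
cos H₀ = −tan(-21.2°) tan(-14.401°) = -0.0996, H₀ = 1.6706 rad.
Bracket: H₀ sin φ sin δ + cos φ cos δ sin H₀ = 1.6706×-0.36162×-0.24871 + 0.93232×0.96858×0.99503 = 0.150251 + 0.898538 = 1.048789.
Inverse-square distance factor (a/d)² = 0.9911² = 0.982279.
Q̄ = (S₀/π) × 0.982279 × [bracket] = (1361/π) × 0.982279 × 1.048789 = 446.3 W/m².

Q̄ ≈ 446 W/m²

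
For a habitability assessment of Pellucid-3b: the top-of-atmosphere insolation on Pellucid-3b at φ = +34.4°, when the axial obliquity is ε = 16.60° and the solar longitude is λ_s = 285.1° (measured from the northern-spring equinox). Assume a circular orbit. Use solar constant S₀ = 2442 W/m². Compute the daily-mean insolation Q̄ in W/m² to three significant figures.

Q̄ ≈ 438 W/m²

Solar declination: sin δ = sin ε · sin λ_s = sin 16.60° × sin 285.1° = -0.27582, so δ = -16.011°.
cos H₀ = −tan(+34.4°) tan(-16.011°) = 0.1965, H₀ = 1.3730 rad.
Bracket: H₀ sin φ sin δ + cos φ cos δ sin H₀ = 1.3730×0.56497×-0.27582 + 0.82511×0.96121×0.98051 = -0.213955 + 0.777646 = 0.563691.
Q̄ = (S₀/π) × [bracket] = (2442/π) × 0.563691 = 438.2 W/m².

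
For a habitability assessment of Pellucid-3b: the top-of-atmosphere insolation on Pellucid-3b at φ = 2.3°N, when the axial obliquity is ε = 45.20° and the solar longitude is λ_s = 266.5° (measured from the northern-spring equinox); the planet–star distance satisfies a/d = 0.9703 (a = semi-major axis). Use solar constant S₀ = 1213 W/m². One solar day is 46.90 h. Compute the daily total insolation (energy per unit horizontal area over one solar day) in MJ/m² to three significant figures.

40.6 MJ/m²

Solar declination: sin δ = sin ε · sin λ_s = sin 45.20° × sin 266.5° = -0.70825, so δ = -45.092°.
cos H₀ = −tan(+2.3°) tan(-45.092°) = 0.0403, H₀ = 1.5305 rad.
Bracket: H₀ sin φ sin δ + cos φ cos δ sin H₀ = 1.5305×0.04013×-0.70825 + 0.99919×0.70596×0.99919 = -0.043500 + 0.704817 = 0.661317.
Inverse-square distance factor (a/d)² = 0.9703² = 0.941482.
Q̄ = (S₀/π) × 0.941482 × [bracket] = (1213/π) × 0.941482 × 0.661317 = 240.40 W/m².
Daily total = Q̄ × 46.90 h × 3600 s/h = 240.40 × 46.90 × 3600 / 10⁶ = 40.59 MJ/m².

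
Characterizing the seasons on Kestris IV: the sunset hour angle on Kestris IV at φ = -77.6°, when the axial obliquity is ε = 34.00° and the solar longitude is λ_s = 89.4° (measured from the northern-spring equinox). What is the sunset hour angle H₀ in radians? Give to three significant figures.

Solar declination: sin δ = sin ε · sin λ_s = sin 34.00° × sin 89.4° = 0.55916, so δ = +33.998°.
cos H₀ = −tan φ · tan δ = 3.0676 ≥ 1, so the host star never rises (polar night) and H₀ = 0.

H₀ = 0.00 rad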